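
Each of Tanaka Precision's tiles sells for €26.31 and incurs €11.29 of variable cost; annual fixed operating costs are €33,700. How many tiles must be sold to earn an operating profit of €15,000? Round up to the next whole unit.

Each unit contributes €26.31 − €11.29 = €15.02.
Need Q such that Q × €15.02 − €33,700 = €15,000, i.e. Q = €48,700 / €15.02 = 3,242.34 → 3,243.

3,243 tiles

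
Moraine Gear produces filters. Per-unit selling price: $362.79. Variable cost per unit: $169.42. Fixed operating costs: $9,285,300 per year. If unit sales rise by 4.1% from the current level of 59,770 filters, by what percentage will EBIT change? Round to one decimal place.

Contribution at this volume is 59,770 × $193.37 = $11,557,724.90.
EBIT = $11,557,724.90 − $9,285,300 = $2,272,424.90.
DOL = contribution ÷ EBIT = $11,557,724.90 ÷ $2,272,424.90 = 5.0861.
So EBIT moves 5.0861 × (+4.1%) = +20.9%.

+20.9%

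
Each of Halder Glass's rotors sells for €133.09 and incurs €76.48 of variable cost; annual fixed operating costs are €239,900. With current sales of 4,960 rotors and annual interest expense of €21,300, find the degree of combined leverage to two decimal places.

At 4,960 units, contribution = 4,960 × €56.61 = €280,785.60.
Subtracting fixed costs: EBIT = €280,785.60 − €239,900 = €40,885.60. Interest = €21,300.00.
DOL = €280,785.60 ÷ €40,885.60 = 6.8676; DFL = €40,885.60 ÷ €19,585.60 = 2.0875.
Combined leverage = 6.8676 × 2.0875 = 14.3361.

14.34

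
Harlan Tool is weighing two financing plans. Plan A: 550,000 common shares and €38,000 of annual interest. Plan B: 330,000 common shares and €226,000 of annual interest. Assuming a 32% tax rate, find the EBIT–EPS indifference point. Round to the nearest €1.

€508,000

Set EPS_A = EPS_B: (EBIT − €38,000)(1 − 0.32) ÷ 550,000 = (EBIT − €226,000)(1 − 0.32) ÷ 330,000.
Cancelling (1 − t) and cross-multiplying: 330,000·(EBIT − 38,000) = 550,000·(EBIT − 226,000).
Solving, EBIT = (226,000·550,000 − 38,000·330,000) / (550,000 − 330,000) = 111,760,000,000 / 220,000 = 508,000.00.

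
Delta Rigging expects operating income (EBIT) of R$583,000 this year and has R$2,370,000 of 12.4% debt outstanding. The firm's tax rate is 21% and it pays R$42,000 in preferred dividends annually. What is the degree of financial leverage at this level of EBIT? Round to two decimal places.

2.47

Interest = R$293,880.00.
Preferred dividends grossed up pre-tax: R$42,000 / (1 − 0.21) = R$53,164.56.
DFL = EBIT ÷ [EBIT − I − D_p/(1−t)] = R$583,000 ÷ [R$583,000 − R$293,880.00 − R$53,164.56] = R$583,000 ÷ R$235,955.44 = 2.4708.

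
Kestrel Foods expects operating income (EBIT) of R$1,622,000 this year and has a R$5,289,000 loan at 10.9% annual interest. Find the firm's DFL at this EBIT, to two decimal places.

1.55

Interest = R$576,501.00.
Degree of financial leverage = EBIT / (EBIT − interest) = R$1,622,000 / R$1,045,499.00 = 1.5514.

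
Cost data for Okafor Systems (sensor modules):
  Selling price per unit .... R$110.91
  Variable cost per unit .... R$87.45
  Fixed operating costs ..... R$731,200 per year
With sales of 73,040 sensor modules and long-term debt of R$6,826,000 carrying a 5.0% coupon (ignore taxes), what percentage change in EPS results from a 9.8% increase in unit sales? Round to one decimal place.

+26.2%

Total contribution margin = 73,040 × R$23.46 = R$1,713,518.40.
Operating income = contribution − fixed costs = R$1,713,518.40 − R$731,200 = R$982,318.40.
Interest = R$341,300.00, so EBIT − I = R$641,018.40.
DCL = total CM / (EBIT − I) = R$1,713,518.40 / R$641,018.40 = 2.6731.
EPS therefore changes by 2.6731 × (+9.8%) = +26.2%.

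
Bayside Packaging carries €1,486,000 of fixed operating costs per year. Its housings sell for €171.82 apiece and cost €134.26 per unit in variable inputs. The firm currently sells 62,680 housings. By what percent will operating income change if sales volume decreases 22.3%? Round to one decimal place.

Total contribution margin = 62,680 × €37.56 = €2,354,260.80.
Subtracting fixed costs: EBIT = €2,354,260.80 − €1,486,000 = €868,260.80.
So DOL = total CM / EBIT = €2,354,260.80 / €868,260.80 = 2.7115.
So EBIT moves 2.7115 × (-22.3%) = -60.5%.

-60.5%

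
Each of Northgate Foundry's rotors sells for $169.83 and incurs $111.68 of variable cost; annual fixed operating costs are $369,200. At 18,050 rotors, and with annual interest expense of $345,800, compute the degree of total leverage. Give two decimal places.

3.14

At 18,050 units, contribution = 18,050 × $58.15 = $1,049,607.50.
EBIT = $1,049,607.50 − $369,200 = $680,407.50. Interest = $345,800.00, so EBIT − I = $334,607.50.
Degree of total leverage = total CM / (EBIT − interest) = $1,049,607.50 / $334,607.50 = 3.1368.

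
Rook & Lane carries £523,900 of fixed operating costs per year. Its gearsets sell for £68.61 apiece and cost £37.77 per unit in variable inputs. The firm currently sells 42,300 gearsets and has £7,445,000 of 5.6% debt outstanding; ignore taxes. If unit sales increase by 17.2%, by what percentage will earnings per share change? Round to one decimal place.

Contribution at this volume is 42,300 × £30.84 = £1,304,532.00.
EBIT = £1,304,532.00 − £523,900 = £780,632.00.
Interest = £416,920.00, so EBIT − I = £363,712.00.
DCL = total CM / (EBIT − I) = £1,304,532.00 / £363,712.00 = 3.5867.
EPS therefore changes by 3.5867 × (+17.2%) = +61.7%.

+61.7%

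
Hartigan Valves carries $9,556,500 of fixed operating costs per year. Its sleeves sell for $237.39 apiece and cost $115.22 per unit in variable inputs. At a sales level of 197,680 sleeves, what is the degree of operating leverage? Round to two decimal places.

Contribution at this volume is 197,680 × $122.17 = $24,150,565.60.
EBIT = $24,150,565.60 − $9,556,500 = $14,594,065.60.
DOL = contribution ÷ EBIT = $24,150,565.60 ÷ $14,594,065.60 = 1.6548.

1.65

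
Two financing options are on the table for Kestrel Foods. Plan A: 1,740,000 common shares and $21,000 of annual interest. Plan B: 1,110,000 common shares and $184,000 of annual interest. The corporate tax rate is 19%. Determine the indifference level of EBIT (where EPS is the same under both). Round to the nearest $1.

At indifference, (EBIT − 21,000)(1 − t)/1,740,000 = (EBIT − 184,000)(1 − t)/1,110,000.
The (1 − t) factor cancels: (EBIT − 21,000) × 1,110,000 = (EBIT − 184,000) × 1,740,000.
EBIT × (1,740,000 − 1,110,000) = 184,000 × 1,740,000 − 21,000 × 1,110,000 = 296,850,000,000, so EBIT = 296,850,000,000 ÷ 630,000 = 471,190.48.

$471,190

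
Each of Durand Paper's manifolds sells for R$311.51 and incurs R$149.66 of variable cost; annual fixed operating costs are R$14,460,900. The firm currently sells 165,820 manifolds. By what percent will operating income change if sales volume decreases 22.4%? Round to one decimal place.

-48.6%

At 165,820 units, contribution = 165,820 × R$161.85 = R$26,837,967.00.
EBIT = R$26,837,967.00 − R$14,460,900 = R$12,377,067.00.
So DOL = total CM / EBIT = R$26,837,967.00 / R$12,377,067.00 = 2.1684.
%ΔEBIT = DOL × %ΔSales = 2.1684 × -22.4% = -48.6%.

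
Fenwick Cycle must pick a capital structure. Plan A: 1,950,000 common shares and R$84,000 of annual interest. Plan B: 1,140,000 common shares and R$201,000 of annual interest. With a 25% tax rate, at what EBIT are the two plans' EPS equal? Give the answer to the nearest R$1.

Set EPS_A = EPS_B: (EBIT − R$84,000)(1 − 0.25) ÷ 1,950,000 = (EBIT − R$201,000)(1 − 0.25) ÷ 1,140,000.
Cancelling (1 − t) and cross-multiplying: 1,140,000·(EBIT − 84,000) = 1,950,000·(EBIT − 201,000).
EBIT × (1,950,000 − 1,140,000) = 201,000 × 1,950,000 − 84,000 × 1,140,000 = 296,190,000,000, so EBIT = 296,190,000,000 ÷ 810,000 = 365,666.67.

R$365,667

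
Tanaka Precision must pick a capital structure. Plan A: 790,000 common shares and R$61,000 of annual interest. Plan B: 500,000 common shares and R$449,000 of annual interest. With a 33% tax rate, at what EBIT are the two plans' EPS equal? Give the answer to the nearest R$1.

Set EPS_A = EPS_B: (EBIT − R$61,000)(1 − 0.33) ÷ 790,000 = (EBIT − R$449,000)(1 − 0.33) ÷ 500,000.
Cancelling (1 − t) and cross-multiplying: 500,000·(EBIT − 61,000) = 790,000·(EBIT − 449,000).
EBIT × (790,000 − 500,000) = 449,000 × 790,000 − 61,000 × 500,000 = 324,210,000,000, so EBIT = 324,210,000,000 ÷ 290,000 = 1,117,965.52.

R$1,117,966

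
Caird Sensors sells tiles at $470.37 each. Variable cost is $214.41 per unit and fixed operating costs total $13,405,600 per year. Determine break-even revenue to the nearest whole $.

$24,635,068

Contribution margin per unit = $470.37 − $214.41 = $255.96, a CM ratio of $255.96 ÷ $470.37 = 0.5442.
Break-even sales = FC ÷ CM ratio = $13,405,600 × $470.37 / $255.96 = $24,635,068.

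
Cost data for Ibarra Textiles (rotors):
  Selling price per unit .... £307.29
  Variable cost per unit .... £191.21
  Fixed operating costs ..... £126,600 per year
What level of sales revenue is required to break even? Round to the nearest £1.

CM per unit = £307.29 − £191.21 = £116.08; CM ratio = £116.08 / £307.29 = 0.3778.
Break-even revenue = fixed costs × price ÷ CM = £126,600 × £307.29 ÷ £116.08 = £335,139.

£335,139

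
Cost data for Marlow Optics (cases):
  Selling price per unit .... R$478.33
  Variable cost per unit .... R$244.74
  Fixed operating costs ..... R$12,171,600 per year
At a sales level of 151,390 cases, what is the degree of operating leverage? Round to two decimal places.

Total contribution margin = 151,390 × R$233.59 = R$35,363,190.10.
EBIT = R$35,363,190.10 − R$12,171,600 = R$23,191,590.10.
So DOL = total CM / EBIT = R$35,363,190.10 / R$23,191,590.10 = 1.5248.

1.52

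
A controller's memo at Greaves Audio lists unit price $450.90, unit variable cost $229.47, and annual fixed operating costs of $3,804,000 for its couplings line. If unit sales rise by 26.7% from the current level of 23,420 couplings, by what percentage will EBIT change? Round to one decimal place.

+100.2%

Contribution at this volume is 23,420 × $221.43 = $5,185,890.60.
Subtracting fixed costs: EBIT = $5,185,890.60 − $3,804,000 = $1,381,890.60.
DOL = contribution ÷ EBIT = $5,185,890.60 ÷ $1,381,890.60 = 3.7528.
Operating income changes by 3.7528 × +26.7% = +100.2%.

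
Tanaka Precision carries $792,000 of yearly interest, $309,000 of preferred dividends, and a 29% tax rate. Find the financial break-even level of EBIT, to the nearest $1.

Grossing the preferred dividend up to pre-tax terms: $309,000 / (1 − 0.29) = $435,211.27.
EPS = 0 when EBIT covers interest plus the pre-tax preferred burden: $792,000 + $435,211.27 = $1,227,211.27.

$1,227,211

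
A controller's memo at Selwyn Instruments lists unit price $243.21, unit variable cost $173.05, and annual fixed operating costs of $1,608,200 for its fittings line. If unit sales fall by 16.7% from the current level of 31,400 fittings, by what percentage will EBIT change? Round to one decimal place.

-61.9%

At 31,400 units, contribution = 31,400 × $70.16 = $2,203,024.00.
Operating income = contribution − fixed costs = $2,203,024.00 − $1,608,200 = $594,824.00.
DOL = contribution ÷ EBIT = $2,203,024.00 ÷ $594,824.00 = 3.7037.
%ΔEBIT = DOL × %ΔSales = 3.7037 × -16.7% = -61.9%.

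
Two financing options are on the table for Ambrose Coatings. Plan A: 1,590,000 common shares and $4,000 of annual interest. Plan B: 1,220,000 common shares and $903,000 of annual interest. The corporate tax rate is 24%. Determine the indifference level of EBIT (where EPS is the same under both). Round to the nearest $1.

Set EPS_A = EPS_B: (EBIT − $4,000)(1 − 0.24) ÷ 1,590,000 = (EBIT − $903,000)(1 − 0.24) ÷ 1,220,000.
The (1 − t) factor cancels: (EBIT − 4,000) × 1,220,000 = (EBIT − 903,000) × 1,590,000.
EBIT × (1,590,000 − 1,220,000) = 903,000 × 1,590,000 − 4,000 × 1,220,000 = 1,430,890,000,000, so EBIT = 1,430,890,000,000 ÷ 370,000 = 3,867,270.27.

$3,867,270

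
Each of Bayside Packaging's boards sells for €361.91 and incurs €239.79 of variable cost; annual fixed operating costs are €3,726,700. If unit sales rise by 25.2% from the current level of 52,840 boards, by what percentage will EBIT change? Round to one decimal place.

+59.6%

Total contribution margin = 52,840 × €122.12 = €6,452,820.80.
Operating income = contribution − fixed costs = €6,452,820.80 − €3,726,700 = €2,726,120.80.
Degree of operating leverage = €6,452,820.80 / €2,726,120.80 = 2.3670.
So EBIT moves 2.3670 × (+25.2%) = +59.6%.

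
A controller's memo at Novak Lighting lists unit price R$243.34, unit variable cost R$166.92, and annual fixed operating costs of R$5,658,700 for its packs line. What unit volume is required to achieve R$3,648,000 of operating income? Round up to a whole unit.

Contribution margin per unit = R$243.34 − R$166.92 = R$76.42.
Need Q such that Q × R$76.42 − R$5,658,700 = R$3,648,000, i.e. Q = R$9,306,700 / R$76.42 = 121,783.56 → 121,784.

121,784 packs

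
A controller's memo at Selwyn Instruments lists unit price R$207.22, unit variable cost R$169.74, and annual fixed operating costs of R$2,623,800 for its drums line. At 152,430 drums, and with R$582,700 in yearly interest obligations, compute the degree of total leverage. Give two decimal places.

At 152,430 units, contribution = 152,430 × R$37.48 = R$5,713,076.40.
Operating income = contribution − fixed costs = R$5,713,076.40 − R$2,623,800 = R$3,089,276.40. Interest = R$582,700.00, so EBIT − I = R$2,506,576.40.
Degree of total leverage = total CM / (EBIT − interest) = R$5,713,076.40 / R$2,506,576.40 = 2.2792.

2.28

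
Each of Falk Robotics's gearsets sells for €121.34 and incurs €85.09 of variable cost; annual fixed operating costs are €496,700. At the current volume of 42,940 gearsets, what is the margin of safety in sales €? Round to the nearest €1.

€3,547,731

Unit CM = price − variable cost = €121.34 − €85.09 = €36.25. Break-even units = €496,700 ÷ €36.25 = 13,702.07; break-even revenue = 13,702.07 × €121.34 = €1,662,609.05.
Current sales = 42,940 × €121.34 = €5,210,339.60.
Margin of safety = €5,210,339.60 − €1,662,609.05 = €3,547,731.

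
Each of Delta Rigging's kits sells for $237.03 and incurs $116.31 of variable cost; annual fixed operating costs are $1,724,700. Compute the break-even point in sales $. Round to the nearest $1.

Contribution margin per unit = $237.03 − $116.31 = $120.72, a CM ratio of $120.72 ÷ $237.03 = 0.5093.
Break-even revenue = fixed costs × price ÷ CM = $1,724,700 × $237.03 ÷ $120.72 = $3,386,395.

$3,386,395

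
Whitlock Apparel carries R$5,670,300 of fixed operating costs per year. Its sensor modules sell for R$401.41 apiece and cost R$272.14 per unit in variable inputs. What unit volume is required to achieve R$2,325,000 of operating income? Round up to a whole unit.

Each unit contributes R$401.41 − R$272.14 = R$129.27.
Units = (FC + target) / CM = (R$5,670,300 + R$2,325,000) / R$129.27 = 61,849.62, so 61,850 sensor modules.

61,850 sensor modules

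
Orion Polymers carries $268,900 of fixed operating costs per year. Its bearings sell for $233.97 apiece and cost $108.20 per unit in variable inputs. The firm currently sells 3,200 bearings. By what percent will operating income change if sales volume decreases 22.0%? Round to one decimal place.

-66.3%

Total contribution margin = 3,200 × $125.77 = $402,464.00.
Subtracting fixed costs: EBIT = $402,464.00 − $268,900 = $133,564.00.
DOL = contribution ÷ EBIT = $402,464.00 ÷ $133,564.00 = 3.0133.
Operating income changes by 3.0133 × -22.0% = -66.3%.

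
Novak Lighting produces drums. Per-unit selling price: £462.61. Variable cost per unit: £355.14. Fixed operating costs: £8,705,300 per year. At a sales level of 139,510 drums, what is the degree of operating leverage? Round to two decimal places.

Total contribution margin = 139,510 × £107.47 = £14,993,139.70.
Operating income = contribution − fixed costs = £14,993,139.70 − £8,705,300 = £6,287,839.70.
So DOL = total CM / EBIT = £14,993,139.70 / £6,287,839.70 = 2.3845.

2.38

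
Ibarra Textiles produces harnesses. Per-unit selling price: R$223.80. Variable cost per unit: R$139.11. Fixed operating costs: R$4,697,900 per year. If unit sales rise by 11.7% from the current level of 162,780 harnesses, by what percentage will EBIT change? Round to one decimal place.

Contribution at this volume is 162,780 × R$84.69 = R$13,785,838.20.
Subtracting fixed costs: EBIT = R$13,785,838.20 − R$4,697,900 = R$9,087,938.20.
So DOL = total CM / EBIT = R$13,785,838.20 / R$9,087,938.20 = 1.5169.
Operating income changes by 1.5169 × +11.7% = +17.7%.

+17.7%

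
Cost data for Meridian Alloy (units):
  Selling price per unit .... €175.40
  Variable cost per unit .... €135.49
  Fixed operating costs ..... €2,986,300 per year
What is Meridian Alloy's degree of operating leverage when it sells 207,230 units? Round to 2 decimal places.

Contribution at this volume is 207,230 × €39.91 = €8,270,549.30.
Operating income = contribution − fixed costs = €8,270,549.30 − €2,986,300 = €5,284,249.30.
DOL = contribution ÷ EBIT = €8,270,549.30 ÷ €5,284,249.30 = 1.5651.

1.57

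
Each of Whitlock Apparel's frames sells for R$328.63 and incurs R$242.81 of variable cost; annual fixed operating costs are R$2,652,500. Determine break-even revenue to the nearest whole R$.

R$10,157,202

CM per unit = R$328.63 − R$242.81 = R$85.82; CM ratio = R$85.82 / R$328.63 = 0.2611.
Break-even sales = FC ÷ CM ratio = R$2,652,500 × R$328.63 / R$85.82 = R$10,157,202.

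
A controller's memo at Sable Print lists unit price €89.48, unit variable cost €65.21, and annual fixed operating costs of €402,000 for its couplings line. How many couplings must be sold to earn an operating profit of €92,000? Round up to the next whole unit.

Unit CM = price − variable cost = €89.48 − €65.21 = €24.27.
Units = (FC + target) / CM = (€402,000 + €92,000) / €24.27 = 20,354.35, so 20,355 couplings.

20,355 couplings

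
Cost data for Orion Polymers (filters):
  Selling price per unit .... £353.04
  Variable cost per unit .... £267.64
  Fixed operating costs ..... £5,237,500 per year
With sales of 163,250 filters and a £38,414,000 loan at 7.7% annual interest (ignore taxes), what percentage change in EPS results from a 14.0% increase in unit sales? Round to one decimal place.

+34.0%

At 163,250 units, contribution = 163,250 × £85.40 = £13,941,550.00.
Subtracting fixed costs: EBIT = £13,941,550.00 − £5,237,500 = £8,704,050.00.
Interest = £2,957,878.00, so EBIT − I = £5,746,172.00.
Degree of combined leverage = contribution ÷ (EBIT − I) = £13,941,550.00 ÷ £5,746,172.00 = 2.4262.
EPS therefore changes by 2.4262 × (+14.0%) = +34.0%.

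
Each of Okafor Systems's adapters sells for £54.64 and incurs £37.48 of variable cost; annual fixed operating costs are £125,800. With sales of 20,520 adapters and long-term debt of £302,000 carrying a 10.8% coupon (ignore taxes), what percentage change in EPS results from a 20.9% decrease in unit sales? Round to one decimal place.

-38.0%

Contribution at this volume is 20,520 × £17.16 = £352,123.20.
Subtracting fixed costs: EBIT = £352,123.20 − £125,800 = £226,323.20.
After interest of £32,616.00, pre-tax earnings = £193,707.20.
DCL = total CM / (EBIT − I) = £352,123.20 / £193,707.20 = 1.8178.
EPS therefore changes by 1.8178 × (-20.9%) = -38.0%.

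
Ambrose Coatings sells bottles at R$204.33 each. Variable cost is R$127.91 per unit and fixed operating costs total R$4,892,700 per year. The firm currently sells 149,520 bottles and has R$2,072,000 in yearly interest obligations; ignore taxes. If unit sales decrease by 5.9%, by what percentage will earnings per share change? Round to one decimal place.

-15.1%

At 149,520 units, contribution = 149,520 × R$76.42 = R$11,426,318.40.
Operating income = contribution − fixed costs = R$11,426,318.40 − R$4,892,700 = R$6,533,618.40.
Interest = R$2,072,000.00, so EBIT − I = R$4,461,618.40.
DCL = total CM / (EBIT − I) = R$11,426,318.40 / R$4,461,618.40 = 2.5610.
EPS therefore changes by 2.5610 × (-5.9%) = -15.1%.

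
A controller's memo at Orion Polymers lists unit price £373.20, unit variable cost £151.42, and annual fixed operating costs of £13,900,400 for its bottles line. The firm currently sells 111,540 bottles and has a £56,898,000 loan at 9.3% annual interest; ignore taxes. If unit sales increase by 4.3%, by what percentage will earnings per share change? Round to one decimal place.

+19.2%

At 111,540 units, contribution = 111,540 × £221.78 = £24,737,341.20.
Operating income = contribution − fixed costs = £24,737,341.20 − £13,900,400 = £10,836,941.20.
After interest of £5,291,514.00, pre-tax earnings = £5,545,427.20.
Degree of combined leverage = contribution ÷ (EBIT − I) = £24,737,341.20 ÷ £5,545,427.20 = 4.4609.
EPS therefore changes by 4.4609 × (+4.3%) = +19.2%.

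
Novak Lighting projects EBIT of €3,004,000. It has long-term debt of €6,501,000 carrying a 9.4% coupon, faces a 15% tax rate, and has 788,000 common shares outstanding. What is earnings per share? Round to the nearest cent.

Interest = €611,094.00, so EBT = €3,004,000 − €611,094.00 = €2,392,906.00.
Net income = €2,392,906.00 × (1 − 0.15) = €2,033,970.10.
Per share: €2,033,970.10 / 788,000 shares = €2.58.

€2.58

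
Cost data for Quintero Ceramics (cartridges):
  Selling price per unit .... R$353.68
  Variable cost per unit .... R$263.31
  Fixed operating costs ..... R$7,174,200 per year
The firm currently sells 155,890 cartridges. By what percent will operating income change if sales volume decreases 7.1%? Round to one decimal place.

At 155,890 units, contribution = 155,890 × R$90.37 = R$14,087,779.30.
EBIT = R$14,087,779.30 − R$7,174,200 = R$6,913,579.30.
Degree of operating leverage = R$14,087,779.30 / R$6,913,579.30 = 2.0377.
So EBIT moves 2.0377 × (-7.1%) = -14.5%.

-14.5%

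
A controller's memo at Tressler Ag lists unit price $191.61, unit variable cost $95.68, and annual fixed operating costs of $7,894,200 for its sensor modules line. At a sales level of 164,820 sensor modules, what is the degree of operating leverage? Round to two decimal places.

2.00

Contribution at this volume is 164,820 × $95.93 = $15,811,182.60.
Subtracting fixed costs: EBIT = $15,811,182.60 − $7,894,200 = $7,916,982.60.
So DOL = total CM / EBIT = $15,811,182.60 / $7,916,982.60 = 1.9971.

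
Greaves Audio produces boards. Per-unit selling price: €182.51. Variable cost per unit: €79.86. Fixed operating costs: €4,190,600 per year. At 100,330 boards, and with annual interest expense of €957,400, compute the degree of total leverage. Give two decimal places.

At 100,330 units, contribution = 100,330 × €102.65 = €10,298,874.50.
Subtracting fixed costs: EBIT = €10,298,874.50 − €4,190,600 = €6,108,274.50. Interest = €957,400.00.
DOL = €10,298,874.50 ÷ €6,108,274.50 = 1.6861; DFL = €6,108,274.50 ÷ €5,150,874.50 = 1.1859.
DCL = DOL × DFL = 1.6861 × 1.1859 = 1.9995.

2.00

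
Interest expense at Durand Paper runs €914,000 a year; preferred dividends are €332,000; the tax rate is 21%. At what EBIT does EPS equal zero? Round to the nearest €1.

€1,334,253

Grossing the preferred dividend up to pre-tax terms: €332,000 / (1 − 0.21) = €420,253.16.
Financial break-even EBIT = interest + D_p ÷ (1 − t) = €914,000 + €420,253.16 = €1,334,253.16.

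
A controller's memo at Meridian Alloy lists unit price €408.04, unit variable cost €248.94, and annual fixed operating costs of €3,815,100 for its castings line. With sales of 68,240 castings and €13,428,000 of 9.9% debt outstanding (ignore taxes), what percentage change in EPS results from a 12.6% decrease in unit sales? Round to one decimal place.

-23.9%

Total contribution margin = 68,240 × €159.10 = €10,856,984.00.
EBIT = €10,856,984.00 − €3,815,100 = €7,041,884.00.
After interest of €1,329,372.00, pre-tax earnings = €5,712,512.00.
DCL = total CM / (EBIT − I) = €10,856,984.00 / €5,712,512.00 = 1.9006.
EPS therefore changes by 1.9006 × (-12.6%) = -23.9%.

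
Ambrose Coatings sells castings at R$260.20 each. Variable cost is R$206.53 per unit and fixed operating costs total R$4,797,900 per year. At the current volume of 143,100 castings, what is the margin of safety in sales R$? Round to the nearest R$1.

R$13,973,700

Each unit contributes R$260.20 − R$206.53 = R$53.67. Break-even units = R$4,797,900 ÷ R$53.67 = 89,396.31; break-even revenue = 89,396.31 × R$260.20 = R$23,260,920.07.
Actual sales revenue = 143,100 × R$260.20 = R$37,234,620.00.
Margin of safety = R$37,234,620.00 − R$23,260,920.07 = R$13,973,700.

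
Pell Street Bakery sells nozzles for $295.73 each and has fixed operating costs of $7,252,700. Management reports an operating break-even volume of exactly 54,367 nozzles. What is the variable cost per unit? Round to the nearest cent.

At break-even, FC = Q × (P − VC), so P − VC = $7,252,700 ÷ 54,367 = $133.4026.
Variable cost per unit = $295.73 − $133.4026 = $162.33.

$162.33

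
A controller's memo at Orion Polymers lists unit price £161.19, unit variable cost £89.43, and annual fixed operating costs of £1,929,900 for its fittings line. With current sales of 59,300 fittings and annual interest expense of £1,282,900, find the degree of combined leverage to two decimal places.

At 59,300 units, contribution = 59,300 × £71.76 = £4,255,368.00.
EBIT = £4,255,368.00 − £1,929,900 = £2,325,468.00. Interest = £1,282,900.00, so EBIT − I = £1,042,568.00.
DCL = contribution ÷ (EBIT − I) = £4,255,368.00 ÷ £1,042,568.00 = 4.0816.

4.08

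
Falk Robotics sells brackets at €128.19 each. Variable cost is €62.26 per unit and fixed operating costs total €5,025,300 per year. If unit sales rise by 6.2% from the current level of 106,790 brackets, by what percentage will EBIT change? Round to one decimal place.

Contribution at this volume is 106,790 × €65.93 = €7,040,664.70.
EBIT = €7,040,664.70 − €5,025,300 = €2,015,364.70.
Degree of operating leverage = €7,040,664.70 / €2,015,364.70 = 3.4935.
So EBIT moves 3.4935 × (+6.2%) = +21.7%.

+21.7%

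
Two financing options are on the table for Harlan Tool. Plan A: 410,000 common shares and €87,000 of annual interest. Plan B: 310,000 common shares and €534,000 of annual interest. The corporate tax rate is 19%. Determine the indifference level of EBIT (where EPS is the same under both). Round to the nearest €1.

€1,919,700

Set EPS_A = EPS_B: (EBIT − €87,000)(1 − 0.19) ÷ 410,000 = (EBIT − €534,000)(1 − 0.19) ÷ 310,000.
Cancelling (1 − t) and cross-multiplying: 310,000·(EBIT − 87,000) = 410,000·(EBIT − 534,000).
EBIT × (410,000 − 310,000) = 534,000 × 410,000 − 87,000 × 310,000 = 191,970,000,000, so EBIT = 191,970,000,000 ÷ 100,000 = 1,919,700.00.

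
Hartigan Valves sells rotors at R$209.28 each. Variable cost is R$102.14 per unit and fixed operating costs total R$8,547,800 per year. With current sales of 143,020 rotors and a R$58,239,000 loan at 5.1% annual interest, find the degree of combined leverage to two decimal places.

At 143,020 units, contribution = 143,020 × R$107.14 = R$15,323,162.80.
EBIT = R$15,323,162.80 − R$8,547,800 = R$6,775,362.80. Interest = R$2,970,189.00, so EBIT − I = R$3,805,173.80.
Degree of total leverage = total CM / (EBIT − interest) = R$15,323,162.80 / R$3,805,173.80 = 4.0269.

4.03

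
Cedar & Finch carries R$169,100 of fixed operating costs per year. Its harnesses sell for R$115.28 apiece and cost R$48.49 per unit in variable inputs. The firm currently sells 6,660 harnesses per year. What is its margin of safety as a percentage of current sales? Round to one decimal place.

Unit CM = price − variable cost = R$115.28 − R$48.49 = R$66.79. Break-even units = R$169,100 ÷ R$66.79 = 2,531.82; break-even revenue = 2,531.82 × R$115.28 = R$291,867.76.
Actual sales revenue = 6,660 × R$115.28 = R$767,764.80.
Margin of safety = (R$767,764.80 − R$291,867.76) ÷ R$767,764.80 = 62.0%.

62.0%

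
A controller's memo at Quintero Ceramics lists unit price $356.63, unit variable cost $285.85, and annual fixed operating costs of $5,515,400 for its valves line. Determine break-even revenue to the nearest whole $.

$27,789,730

Contribution margin per unit = $356.63 − $285.85 = $70.78, a CM ratio of $70.78 ÷ $356.63 = 0.1985.
Break-even revenue = fixed costs × price ÷ CM = $5,515,400 × $356.63 ÷ $70.78 = $27,789,730.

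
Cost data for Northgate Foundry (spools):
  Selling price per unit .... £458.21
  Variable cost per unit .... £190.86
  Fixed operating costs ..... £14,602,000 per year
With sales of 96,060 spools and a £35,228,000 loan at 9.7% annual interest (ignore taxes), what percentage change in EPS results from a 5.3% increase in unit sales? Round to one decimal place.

+17.8%

Total contribution margin = 96,060 × £267.35 = £25,681,641.00.
Operating income = contribution − fixed costs = £25,681,641.00 − £14,602,000 = £11,079,641.00.
After interest of £3,417,116.00, pre-tax earnings = £7,662,525.00.
DCL = total CM / (EBIT − I) = £25,681,641.00 / £7,662,525.00 = 3.3516.
%ΔEPS = DCL × %ΔSales = 3.3516 × +5.3% = +17.8%.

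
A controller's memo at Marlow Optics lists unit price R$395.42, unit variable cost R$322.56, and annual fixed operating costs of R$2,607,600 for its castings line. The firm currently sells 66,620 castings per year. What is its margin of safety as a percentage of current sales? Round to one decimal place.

46.3%

Each unit contributes R$395.42 − R$322.56 = R$72.86. Break-even units = R$2,607,600 ÷ R$72.86 = 35,789.18; break-even revenue = 35,789.18 × R$395.42 = R$14,151,759.43.
Actual sales revenue = 66,620 × R$395.42 = R$26,342,880.40.
Margin of safety = (R$26,342,880.40 − R$14,151,759.43) ÷ R$26,342,880.40 = 46.3%.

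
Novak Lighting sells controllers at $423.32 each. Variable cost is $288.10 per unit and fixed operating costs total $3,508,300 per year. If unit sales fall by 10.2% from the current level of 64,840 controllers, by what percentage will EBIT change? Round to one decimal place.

-17.0%

Contribution at this volume is 64,840 × $135.22 = $8,767,664.80.
EBIT = $8,767,664.80 − $3,508,300 = $5,259,364.80.
So DOL = total CM / EBIT = $8,767,664.80 / $5,259,364.80 = 1.6671.
%ΔEBIT = DOL × %ΔSales = 1.6671 × -10.2% = -17.0%.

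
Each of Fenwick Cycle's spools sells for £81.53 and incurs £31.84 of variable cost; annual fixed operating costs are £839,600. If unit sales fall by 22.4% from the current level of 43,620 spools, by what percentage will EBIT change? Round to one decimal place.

-36.6%

Total contribution margin = 43,620 × £49.69 = £2,167,477.80.
EBIT = £2,167,477.80 − £839,600 = £1,327,877.80.
So DOL = total CM / EBIT = £2,167,477.80 / £1,327,877.80 = 1.6323.
%ΔEBIT = DOL × %ΔSales = 1.6323 × -22.4% = -36.6%.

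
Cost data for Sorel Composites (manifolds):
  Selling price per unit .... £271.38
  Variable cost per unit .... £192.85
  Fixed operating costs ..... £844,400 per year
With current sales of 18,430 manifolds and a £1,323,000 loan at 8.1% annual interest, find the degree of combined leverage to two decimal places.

Total contribution margin = 18,430 × £78.53 = £1,447,307.90.
EBIT = £1,447,307.90 − £844,400 = £602,907.90. Interest = £107,163.00, so EBIT − I = £495,744.90.
Degree of total leverage = total CM / (EBIT − interest) = £1,447,307.90 / £495,744.90 = 2.9195.

2.92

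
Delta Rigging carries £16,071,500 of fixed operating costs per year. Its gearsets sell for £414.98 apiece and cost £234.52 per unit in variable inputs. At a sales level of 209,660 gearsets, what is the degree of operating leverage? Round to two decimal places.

1.74

At 209,660 units, contribution = 209,660 × £180.46 = £37,835,243.60.
Subtracting fixed costs: EBIT = £37,835,243.60 − £16,071,500 = £21,763,743.60.
So DOL = total CM / EBIT = £37,835,243.60 / £21,763,743.60 = 1.7385.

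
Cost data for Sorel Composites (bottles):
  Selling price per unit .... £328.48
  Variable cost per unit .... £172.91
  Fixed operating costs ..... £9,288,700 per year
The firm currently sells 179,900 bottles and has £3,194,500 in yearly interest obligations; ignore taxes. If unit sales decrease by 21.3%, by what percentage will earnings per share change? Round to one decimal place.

-38.5%

At 179,900 units, contribution = 179,900 × £155.57 = £27,987,043.00.
Subtracting fixed costs: EBIT = £27,987,043.00 − £9,288,700 = £18,698,343.00.
Interest = £3,194,500.00, so EBIT − I = £15,503,843.00.
Degree of combined leverage = contribution ÷ (EBIT − I) = £27,987,043.00 ÷ £15,503,843.00 = 1.8052.
%ΔEPS = DCL × %ΔSales = 1.8052 × -21.3% = -38.5%.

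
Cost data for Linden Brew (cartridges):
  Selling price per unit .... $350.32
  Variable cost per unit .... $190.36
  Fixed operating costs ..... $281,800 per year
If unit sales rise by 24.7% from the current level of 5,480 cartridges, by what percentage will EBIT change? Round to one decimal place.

Contribution at this volume is 5,480 × $159.96 = $876,580.80.
Operating income = contribution − fixed costs = $876,580.80 − $281,800 = $594,780.80.
So DOL = total CM / EBIT = $876,580.80 / $594,780.80 = 1.4738.
Operating income changes by 1.4738 × +24.7% = +36.4%.

+36.4%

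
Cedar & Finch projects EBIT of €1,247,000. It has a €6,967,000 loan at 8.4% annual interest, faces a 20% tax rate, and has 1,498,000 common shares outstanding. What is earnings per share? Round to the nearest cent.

€0.35

Interest = €585,228.00, so EBT = €1,247,000 − €585,228.00 = €661,772.00.
After tax at 20%: net income = €661,772.00 × 0.80 = €529,417.60.
EPS = €529,417.60 ÷ 1,498,000 = €0.35.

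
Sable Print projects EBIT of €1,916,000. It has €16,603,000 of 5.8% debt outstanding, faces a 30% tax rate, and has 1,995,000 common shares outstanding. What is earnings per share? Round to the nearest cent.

€0.33

Interest = €962,974.00, so EBT = €1,916,000 − €962,974.00 = €953,026.00.
Net income = €953,026.00 × (1 − 0.30) = €667,118.20.
Per share: €667,118.20 / 1,995,000 shares = €0.33.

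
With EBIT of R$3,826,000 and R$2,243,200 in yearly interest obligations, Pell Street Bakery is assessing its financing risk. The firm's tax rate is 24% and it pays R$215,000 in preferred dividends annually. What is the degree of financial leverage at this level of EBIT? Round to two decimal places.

2.94

Interest = R$2,243,200.00.
Preferred dividends grossed up pre-tax: R$215,000 / (1 − 0.24) = R$282,894.74.
DFL = EBIT ÷ [EBIT − I − D_p/(1−t)] = R$3,826,000 ÷ [R$3,826,000 − R$2,243,200.00 − R$282,894.74] = R$3,826,000 ÷ R$1,299,905.26 = 2.9433.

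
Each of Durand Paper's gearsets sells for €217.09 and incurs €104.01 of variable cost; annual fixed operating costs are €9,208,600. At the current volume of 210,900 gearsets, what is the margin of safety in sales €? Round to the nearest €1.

Unit CM = price − variable cost = €217.09 − €104.01 = €113.08. Break-even units = €9,208,600 ÷ €113.08 = 81,434.38; break-even revenue = 81,434.38 × €217.09 = €17,678,590.15.
Current sales = 210,900 × €217.09 = €45,784,281.00.
Margin of safety = €45,784,281.00 − €17,678,590.15 = €28,105,691.

€28,105,691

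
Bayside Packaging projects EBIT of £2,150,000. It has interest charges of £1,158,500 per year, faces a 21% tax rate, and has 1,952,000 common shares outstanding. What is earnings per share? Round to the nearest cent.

Pre-tax income = £2,150,000 − £1,158,500.00 = £991,500.00.
Net income = £991,500.00 × (1 − 0.21) = £783,285.00.
Per share: £783,285.00 / 1,952,000 shares = £0.40.

£0.40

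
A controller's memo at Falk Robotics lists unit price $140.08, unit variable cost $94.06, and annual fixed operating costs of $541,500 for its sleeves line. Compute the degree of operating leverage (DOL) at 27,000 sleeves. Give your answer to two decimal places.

Total contribution margin = 27,000 × $46.02 = $1,242,540.00.
EBIT = $1,242,540.00 − $541,500 = $701,040.00.
So DOL = total CM / EBIT = $1,242,540.00 / $701,040.00 = 1.7724.

1.77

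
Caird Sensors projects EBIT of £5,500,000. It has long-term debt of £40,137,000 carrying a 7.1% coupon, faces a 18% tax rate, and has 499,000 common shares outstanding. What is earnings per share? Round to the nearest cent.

Pre-tax income = £5,500,000 − £2,849,727.00 = £2,650,273.00.
After tax at 18%: net income = £2,650,273.00 × 0.82 = £2,173,223.86.
EPS = £2,173,223.86 ÷ 499,000 = £4.36.

£4.36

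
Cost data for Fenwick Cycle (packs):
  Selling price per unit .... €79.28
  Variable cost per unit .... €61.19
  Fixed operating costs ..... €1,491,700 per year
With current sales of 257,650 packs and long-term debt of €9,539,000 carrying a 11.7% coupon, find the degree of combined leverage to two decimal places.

Total contribution margin = 257,650 × €18.09 = €4,660,888.50.
Operating income = contribution − fixed costs = €4,660,888.50 − €1,491,700 = €3,169,188.50. Interest = €1,116,063.00, so EBIT − I = €2,053,125.50.
DCL = contribution ÷ (EBIT − I) = €4,660,888.50 ÷ €2,053,125.50 = 2.2701.

2.27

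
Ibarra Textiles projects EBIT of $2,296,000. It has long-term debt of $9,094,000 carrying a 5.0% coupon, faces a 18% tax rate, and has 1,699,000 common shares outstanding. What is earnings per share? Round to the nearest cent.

Interest = $454,700.00, so EBT = $2,296,000 − $454,700.00 = $1,841,300.00.
Net income = $1,841,300.00 × (1 − 0.18) = $1,509,866.00.
EPS = $1,509,866.00 ÷ 1,699,000 = $0.89.

$0.89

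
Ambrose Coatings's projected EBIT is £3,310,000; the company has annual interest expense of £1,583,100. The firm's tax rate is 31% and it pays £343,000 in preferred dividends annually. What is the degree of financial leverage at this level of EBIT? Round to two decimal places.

Annual interest charges come to £1,583,100.00.
Pre-tax preferred-dividend burden = £343,000 ÷ (1 − 0.31) = £497,101.45.
DFL = EBIT ÷ [EBIT − I − D_p/(1−t)] = £3,310,000 ÷ [£3,310,000 − £1,583,100.00 − £497,101.45] = £3,310,000 ÷ £1,229,798.55 = 2.6915.

2.69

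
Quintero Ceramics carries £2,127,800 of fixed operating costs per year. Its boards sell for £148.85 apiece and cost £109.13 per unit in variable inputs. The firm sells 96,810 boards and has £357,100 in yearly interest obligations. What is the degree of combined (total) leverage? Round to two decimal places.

At 96,810 units, contribution = 96,810 × £39.72 = £3,845,293.20.
Subtracting fixed costs: EBIT = £3,845,293.20 − £2,127,800 = £1,717,493.20. Interest = £357,100.00, so EBIT − I = £1,360,393.20.
Degree of total leverage = total CM / (EBIT − interest) = £3,845,293.20 / £1,360,393.20 = 2.8266.

2.83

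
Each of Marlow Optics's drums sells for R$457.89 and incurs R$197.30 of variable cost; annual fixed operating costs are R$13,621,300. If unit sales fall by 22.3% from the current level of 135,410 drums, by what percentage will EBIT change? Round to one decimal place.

Contribution at this volume is 135,410 × R$260.59 = R$35,286,491.90.
Operating income = contribution − fixed costs = R$35,286,491.90 − R$13,621,300 = R$21,665,191.90.
So DOL = total CM / EBIT = R$35,286,491.90 / R$21,665,191.90 = 1.6287.
%ΔEBIT = DOL × %ΔSales = 1.6287 × -22.3% = -36.3%.

-36.3%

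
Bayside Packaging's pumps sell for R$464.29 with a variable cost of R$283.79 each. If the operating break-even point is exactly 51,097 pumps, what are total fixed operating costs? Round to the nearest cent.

Unit CM = price − variable cost = R$464.29 − R$283.79 = R$180.50.
Since BE = FC / CM, FC = 51,097 × R$180.50 = R$9,223,008.50.

R$9,223,008.50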